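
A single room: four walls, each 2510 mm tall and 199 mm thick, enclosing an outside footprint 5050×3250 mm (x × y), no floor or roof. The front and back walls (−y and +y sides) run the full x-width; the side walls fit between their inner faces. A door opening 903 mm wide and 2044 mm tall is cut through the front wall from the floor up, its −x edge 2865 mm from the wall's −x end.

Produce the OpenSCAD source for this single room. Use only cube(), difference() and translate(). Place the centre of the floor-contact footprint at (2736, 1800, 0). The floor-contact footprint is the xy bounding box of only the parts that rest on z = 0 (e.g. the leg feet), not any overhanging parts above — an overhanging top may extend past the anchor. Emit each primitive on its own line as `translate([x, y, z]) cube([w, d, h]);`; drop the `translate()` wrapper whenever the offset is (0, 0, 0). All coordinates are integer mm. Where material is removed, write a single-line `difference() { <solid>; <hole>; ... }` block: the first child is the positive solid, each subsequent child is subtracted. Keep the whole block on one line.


difference() { translate([211, 175, 0]) cube([5050, 199, 2510]); translate([3076, 175, 0]) cube([903, 199, 2044]); }
translate([211, 3226, 0]) cube([5050, 199, 2510]);
translate([211, 374, 0]) cube([199, 2852, 2510]);
translate([5062, 374, 0]) cube([199, 2852, 2510]);


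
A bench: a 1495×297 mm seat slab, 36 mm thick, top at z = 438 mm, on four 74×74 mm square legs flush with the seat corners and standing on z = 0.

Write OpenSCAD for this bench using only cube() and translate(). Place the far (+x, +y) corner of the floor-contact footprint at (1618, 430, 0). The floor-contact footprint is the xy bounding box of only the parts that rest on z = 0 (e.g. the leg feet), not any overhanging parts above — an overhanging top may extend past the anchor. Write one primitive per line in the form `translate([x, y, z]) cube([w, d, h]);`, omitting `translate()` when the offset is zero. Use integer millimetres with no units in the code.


// leg_h = 438 − 36 = 402
translate([123, 133, 402]) cube([1495, 297, 36]);
translate([123, 133, 0]) cube([74, 74, 402]);
translate([123, 356, 0]) cube([74, 74, 402]);
translate([1544, 133, 0]) cube([74, 74, 402]);
translate([1544, 356, 0]) cube([74, 74, 402]);


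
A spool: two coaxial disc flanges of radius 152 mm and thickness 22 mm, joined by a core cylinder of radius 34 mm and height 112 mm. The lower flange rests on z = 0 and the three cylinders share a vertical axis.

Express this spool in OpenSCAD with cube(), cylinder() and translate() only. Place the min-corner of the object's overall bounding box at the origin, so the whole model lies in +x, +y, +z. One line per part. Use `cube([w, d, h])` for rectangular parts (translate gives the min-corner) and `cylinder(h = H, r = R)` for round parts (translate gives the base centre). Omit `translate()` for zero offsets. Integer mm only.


translate([152, 152, 0]) cylinder(h = 22, r = 152);
translate([152, 152, 22]) cylinder(h = 112, r = 34);
translate([152, 152, 134]) cylinder(h = 22, r = 152);


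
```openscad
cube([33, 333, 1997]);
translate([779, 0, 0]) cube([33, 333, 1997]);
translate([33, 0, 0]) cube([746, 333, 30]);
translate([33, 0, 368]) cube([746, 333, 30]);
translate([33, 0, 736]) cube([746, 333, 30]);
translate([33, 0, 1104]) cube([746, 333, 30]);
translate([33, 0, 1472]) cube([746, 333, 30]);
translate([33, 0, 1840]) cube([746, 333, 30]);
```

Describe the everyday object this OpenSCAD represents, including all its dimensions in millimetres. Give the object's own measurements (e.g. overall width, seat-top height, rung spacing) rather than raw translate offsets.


An open bookshelf. Two side panels, each 33 mm thick, 333 mm deep and 1997 mm tall, stand 812 mm apart (outside-to-outside). Between them sit 6 shelves, each 30 mm thick and 333 mm deep, spanning the full gap between the sides. The bottom shelf rests on the floor (its underside at z = 0) and the clear gap between one shelf's top and the next shelf's underside is 338 mm.


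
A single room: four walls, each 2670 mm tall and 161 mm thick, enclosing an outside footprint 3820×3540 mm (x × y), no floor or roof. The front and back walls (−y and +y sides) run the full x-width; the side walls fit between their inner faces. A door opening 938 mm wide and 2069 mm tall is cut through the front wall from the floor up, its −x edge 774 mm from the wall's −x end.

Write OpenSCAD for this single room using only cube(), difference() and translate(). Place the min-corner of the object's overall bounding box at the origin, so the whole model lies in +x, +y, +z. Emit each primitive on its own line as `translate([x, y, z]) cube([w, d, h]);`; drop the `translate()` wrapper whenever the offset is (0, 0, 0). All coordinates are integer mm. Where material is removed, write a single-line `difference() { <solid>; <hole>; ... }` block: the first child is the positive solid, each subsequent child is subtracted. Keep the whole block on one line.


difference() { cube([3820, 161, 2670]); translate([774, 0, 0]) cube([938, 161, 2069]); }
translate([0, 3379, 0]) cube([3820, 161, 2670]);
translate([0, 161, 0]) cube([161, 3218, 2670]);
translate([3659, 161, 0]) cube([161, 3218, 2670]);


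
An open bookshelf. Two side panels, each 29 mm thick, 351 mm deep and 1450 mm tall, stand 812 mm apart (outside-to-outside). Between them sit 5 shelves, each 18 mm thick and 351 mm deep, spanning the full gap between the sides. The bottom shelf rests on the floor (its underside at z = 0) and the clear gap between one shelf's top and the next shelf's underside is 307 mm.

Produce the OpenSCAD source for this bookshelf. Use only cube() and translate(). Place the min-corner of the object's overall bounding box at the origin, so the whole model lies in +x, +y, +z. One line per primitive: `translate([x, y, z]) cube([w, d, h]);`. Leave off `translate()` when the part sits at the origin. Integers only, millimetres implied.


cube([29, 351, 1450]);
translate([783, 0, 0]) cube([29, 351, 1450]);
translate([29, 0, 0]) cube([754, 351, 18]);
translate([29, 0, 325]) cube([754, 351, 18]);
translate([29, 0, 650]) cube([754, 351, 18]);
translate([29, 0, 975]) cube([754, 351, 18]);
translate([29, 0, 1300]) cube([754, 351, 18]);


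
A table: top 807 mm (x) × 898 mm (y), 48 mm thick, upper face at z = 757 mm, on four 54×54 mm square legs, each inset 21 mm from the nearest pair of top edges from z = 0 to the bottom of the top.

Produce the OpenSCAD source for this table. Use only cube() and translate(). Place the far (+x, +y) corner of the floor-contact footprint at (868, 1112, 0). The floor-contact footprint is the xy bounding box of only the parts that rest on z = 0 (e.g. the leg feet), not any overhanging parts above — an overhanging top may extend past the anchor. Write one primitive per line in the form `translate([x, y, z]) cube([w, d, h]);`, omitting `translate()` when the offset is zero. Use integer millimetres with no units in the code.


translate([82, 235, 709]) cube([807, 898, 48]);
translate([103, 256, 0]) cube([54, 54, 709]);
translate([814, 256, 0]) cube([54, 54, 709]);
translate([103, 1058, 0]) cube([54, 54, 709]);
translate([814, 1058, 0]) cube([54, 54, 709]);


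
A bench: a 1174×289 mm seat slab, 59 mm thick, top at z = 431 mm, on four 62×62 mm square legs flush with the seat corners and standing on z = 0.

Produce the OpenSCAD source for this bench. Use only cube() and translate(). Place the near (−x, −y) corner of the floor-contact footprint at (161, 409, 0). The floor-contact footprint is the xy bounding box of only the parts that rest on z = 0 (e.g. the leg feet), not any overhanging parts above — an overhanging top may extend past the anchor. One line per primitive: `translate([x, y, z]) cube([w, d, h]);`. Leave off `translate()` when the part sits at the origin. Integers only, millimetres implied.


translate([161, 409, 372]) cube([1174, 289, 59]);
translate([161, 409, 0]) cube([62, 62, 372]);
translate([161, 636, 0]) cube([62, 62, 372]);
translate([1273, 409, 0]) cube([62, 62, 372]);
translate([1273, 636, 0]) cube([62, 62, 372]);


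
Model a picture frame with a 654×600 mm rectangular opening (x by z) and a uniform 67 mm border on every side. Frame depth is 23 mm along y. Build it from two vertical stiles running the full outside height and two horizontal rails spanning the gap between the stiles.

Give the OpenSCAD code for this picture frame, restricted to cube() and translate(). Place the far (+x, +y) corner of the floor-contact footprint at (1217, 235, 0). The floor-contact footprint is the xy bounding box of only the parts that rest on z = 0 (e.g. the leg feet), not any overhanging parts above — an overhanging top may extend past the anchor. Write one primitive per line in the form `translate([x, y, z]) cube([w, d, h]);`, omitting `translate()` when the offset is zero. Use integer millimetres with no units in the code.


translate([429, 212, 0]) cube([67, 23, 734]);
translate([1150, 212, 0]) cube([67, 23, 734]);
translate([496, 212, 0]) cube([654, 23, 67]);
translate([496, 212, 667]) cube([654, 23, 67]);


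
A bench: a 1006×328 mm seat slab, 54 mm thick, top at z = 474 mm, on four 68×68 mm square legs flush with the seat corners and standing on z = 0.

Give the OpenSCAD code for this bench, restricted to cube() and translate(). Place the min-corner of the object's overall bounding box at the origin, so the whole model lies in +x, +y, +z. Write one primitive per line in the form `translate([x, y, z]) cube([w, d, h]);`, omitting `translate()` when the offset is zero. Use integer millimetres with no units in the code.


// leg_h = 474 − 54 = 420
translate([0, 0, 420]) cube([1006, 328, 54]);
cube([68, 68, 420]);
translate([0, 260, 0]) cube([68, 68, 420]);
translate([938, 0, 0]) cube([68, 68, 420]);
translate([938, 260, 0]) cube([68, 68, 420]);


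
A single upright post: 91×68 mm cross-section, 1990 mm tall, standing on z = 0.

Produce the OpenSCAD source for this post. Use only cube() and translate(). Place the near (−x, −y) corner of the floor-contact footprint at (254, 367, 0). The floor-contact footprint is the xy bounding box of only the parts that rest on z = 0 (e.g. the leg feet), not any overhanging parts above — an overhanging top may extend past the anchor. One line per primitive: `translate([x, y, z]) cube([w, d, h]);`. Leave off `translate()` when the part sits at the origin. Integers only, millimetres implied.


translate([254, 367, 0]) cube([91, 68, 1990]);


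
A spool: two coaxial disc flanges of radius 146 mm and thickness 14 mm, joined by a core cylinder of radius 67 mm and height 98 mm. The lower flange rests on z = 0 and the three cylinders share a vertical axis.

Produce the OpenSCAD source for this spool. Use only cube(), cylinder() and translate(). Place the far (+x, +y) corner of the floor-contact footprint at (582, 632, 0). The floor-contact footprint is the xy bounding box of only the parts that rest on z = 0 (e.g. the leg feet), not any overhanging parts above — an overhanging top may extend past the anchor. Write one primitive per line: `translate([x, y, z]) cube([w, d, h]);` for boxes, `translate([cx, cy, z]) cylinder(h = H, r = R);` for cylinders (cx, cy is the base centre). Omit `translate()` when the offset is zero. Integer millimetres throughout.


translate([436, 486, 0]) cylinder(h = 14, r = 146);
translate([436, 486, 14]) cylinder(h = 98, r = 67);
translate([436, 486, 112]) cylinder(h = 14, r = 146);


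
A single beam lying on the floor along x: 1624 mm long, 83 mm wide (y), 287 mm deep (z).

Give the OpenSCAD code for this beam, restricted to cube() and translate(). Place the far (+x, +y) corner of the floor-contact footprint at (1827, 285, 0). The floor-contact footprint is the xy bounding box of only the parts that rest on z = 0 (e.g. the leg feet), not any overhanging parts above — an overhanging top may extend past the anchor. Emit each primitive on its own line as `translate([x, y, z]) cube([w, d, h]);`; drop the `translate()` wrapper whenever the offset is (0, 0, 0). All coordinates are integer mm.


translate([203, 202, 0]) cube([1624, 83, 287]);


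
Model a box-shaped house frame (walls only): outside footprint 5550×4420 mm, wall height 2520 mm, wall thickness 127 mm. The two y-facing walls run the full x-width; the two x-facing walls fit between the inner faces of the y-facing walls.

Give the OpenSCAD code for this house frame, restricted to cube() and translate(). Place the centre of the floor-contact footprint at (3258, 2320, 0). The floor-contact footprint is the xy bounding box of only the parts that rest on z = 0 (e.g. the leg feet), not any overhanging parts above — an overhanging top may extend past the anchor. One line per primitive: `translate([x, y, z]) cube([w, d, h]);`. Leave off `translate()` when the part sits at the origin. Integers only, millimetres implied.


translate([483, 110, 0]) cube([5550, 127, 2520]);
translate([483, 4403, 0]) cube([5550, 127, 2520]);
translate([483, 237, 0]) cube([127, 4166, 2520]);
translate([5906, 237, 0]) cube([127, 4166, 2520]);


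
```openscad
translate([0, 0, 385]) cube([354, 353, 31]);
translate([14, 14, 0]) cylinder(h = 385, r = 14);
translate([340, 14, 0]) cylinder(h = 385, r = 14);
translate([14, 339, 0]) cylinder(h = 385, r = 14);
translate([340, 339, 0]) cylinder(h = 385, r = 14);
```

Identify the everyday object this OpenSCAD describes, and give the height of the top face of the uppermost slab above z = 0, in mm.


A stool. The seat height is 416 mm.

A 354×353×31 slab at z = 385 on four corner cylinders — a stool. The seat top is 385 + 31 = 416 mm.


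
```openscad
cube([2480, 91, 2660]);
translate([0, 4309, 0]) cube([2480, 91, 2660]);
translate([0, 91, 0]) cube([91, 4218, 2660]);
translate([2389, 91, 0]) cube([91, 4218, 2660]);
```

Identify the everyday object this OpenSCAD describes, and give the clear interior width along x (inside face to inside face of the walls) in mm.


A house (or room) frame. The interior width is 2298 mm.

Four 2660 mm walls enclosing a rectangle with no floor or roof — a room or house frame. Outside width is 2480 mm and wall thickness is 91 mm, so the interior width is 2480 − 2 × 91 = 2298 mm.


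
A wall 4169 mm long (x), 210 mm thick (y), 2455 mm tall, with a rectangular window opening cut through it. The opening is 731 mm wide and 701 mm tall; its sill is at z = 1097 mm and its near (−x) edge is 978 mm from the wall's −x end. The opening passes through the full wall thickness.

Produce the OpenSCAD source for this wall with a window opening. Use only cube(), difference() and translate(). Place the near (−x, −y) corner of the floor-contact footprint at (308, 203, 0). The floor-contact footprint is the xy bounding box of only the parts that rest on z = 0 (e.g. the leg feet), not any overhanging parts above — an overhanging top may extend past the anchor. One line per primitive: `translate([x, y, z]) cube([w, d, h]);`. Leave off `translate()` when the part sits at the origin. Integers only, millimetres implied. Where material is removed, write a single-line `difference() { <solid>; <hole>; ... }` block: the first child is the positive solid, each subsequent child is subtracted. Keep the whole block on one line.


difference() { translate([308, 203, 0]) cube([4169, 210, 2455]); translate([1286, 203, 1097]) cube([731, 210, 701]); }


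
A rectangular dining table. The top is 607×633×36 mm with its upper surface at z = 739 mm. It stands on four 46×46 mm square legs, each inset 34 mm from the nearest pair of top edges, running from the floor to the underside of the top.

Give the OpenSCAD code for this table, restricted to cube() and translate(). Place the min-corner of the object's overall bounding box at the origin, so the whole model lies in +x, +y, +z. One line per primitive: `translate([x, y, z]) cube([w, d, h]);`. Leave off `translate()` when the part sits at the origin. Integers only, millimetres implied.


translate([0, 0, 703]) cube([607, 633, 36]);
translate([34, 34, 0]) cube([46, 46, 703]);
translate([527, 34, 0]) cube([46, 46, 703]);
translate([34, 553, 0]) cube([46, 46, 703]);
translate([527, 553, 0]) cube([46, 46, 703]);


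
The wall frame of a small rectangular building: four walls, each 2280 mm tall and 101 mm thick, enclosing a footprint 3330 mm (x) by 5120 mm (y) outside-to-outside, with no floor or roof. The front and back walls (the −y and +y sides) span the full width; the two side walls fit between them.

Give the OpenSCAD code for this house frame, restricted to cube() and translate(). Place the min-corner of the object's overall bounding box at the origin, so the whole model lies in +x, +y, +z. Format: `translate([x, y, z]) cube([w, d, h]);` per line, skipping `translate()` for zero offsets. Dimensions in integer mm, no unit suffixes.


cube([3330, 101, 2280]);
translate([0, 5019, 0]) cube([3330, 101, 2280]);
translate([0, 101, 0]) cube([101, 4918, 2280]);
translate([3229, 101, 0]) cube([101, 4918, 2280]);


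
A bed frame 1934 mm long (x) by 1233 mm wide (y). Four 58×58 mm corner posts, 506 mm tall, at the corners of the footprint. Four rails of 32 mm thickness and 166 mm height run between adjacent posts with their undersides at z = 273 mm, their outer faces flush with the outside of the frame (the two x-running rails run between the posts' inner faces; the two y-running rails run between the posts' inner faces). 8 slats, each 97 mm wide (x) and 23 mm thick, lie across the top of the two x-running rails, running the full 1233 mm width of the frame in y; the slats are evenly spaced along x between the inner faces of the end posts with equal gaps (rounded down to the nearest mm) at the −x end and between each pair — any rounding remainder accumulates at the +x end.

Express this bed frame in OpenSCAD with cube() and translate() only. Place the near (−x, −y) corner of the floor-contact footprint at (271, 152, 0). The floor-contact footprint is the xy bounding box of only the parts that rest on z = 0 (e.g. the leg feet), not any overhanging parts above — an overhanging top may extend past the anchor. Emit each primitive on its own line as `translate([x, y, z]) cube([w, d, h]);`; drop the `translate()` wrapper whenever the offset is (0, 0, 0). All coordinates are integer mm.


translate([271, 152, 0]) cube([58, 58, 506]);
translate([271, 1327, 0]) cube([58, 58, 506]);
translate([2147, 152, 0]) cube([58, 58, 506]);
translate([2147, 1327, 0]) cube([58, 58, 506]);
translate([329, 152, 273]) cube([1818, 32, 166]);
translate([329, 1353, 273]) cube([1818, 32, 166]);
translate([271, 210, 273]) cube([32, 1117, 166]);
translate([2173, 210, 273]) cube([32, 1117, 166]);
translate([444, 152, 439]) cube([97, 1233, 23]);
translate([656, 152, 439]) cube([97, 1233, 23]);
translate([868, 152, 439]) cube([97, 1233, 23]);
translate([1080, 152, 439]) cube([97, 1233, 23]);
translate([1292, 152, 439]) cube([97, 1233, 23]);
translate([1504, 152, 439]) cube([97, 1233, 23]);
translate([1716, 152, 439]) cube([97, 1233, 23]);
translate([1928, 152, 439]) cube([97, 1233, 23]);


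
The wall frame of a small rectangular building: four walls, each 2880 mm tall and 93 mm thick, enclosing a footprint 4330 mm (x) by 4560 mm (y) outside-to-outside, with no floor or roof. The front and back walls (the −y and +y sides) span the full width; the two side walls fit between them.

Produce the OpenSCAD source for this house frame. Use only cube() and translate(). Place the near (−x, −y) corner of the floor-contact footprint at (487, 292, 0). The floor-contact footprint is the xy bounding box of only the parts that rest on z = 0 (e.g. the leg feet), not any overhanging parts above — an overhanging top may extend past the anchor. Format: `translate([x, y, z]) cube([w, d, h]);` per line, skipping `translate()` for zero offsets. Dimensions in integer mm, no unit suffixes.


translate([487, 292, 0]) cube([4330, 93, 2880]);
translate([487, 4759, 0]) cube([4330, 93, 2880]);
translate([487, 385, 0]) cube([93, 4374, 2880]);
translate([4724, 385, 0]) cube([93, 4374, 2880]);


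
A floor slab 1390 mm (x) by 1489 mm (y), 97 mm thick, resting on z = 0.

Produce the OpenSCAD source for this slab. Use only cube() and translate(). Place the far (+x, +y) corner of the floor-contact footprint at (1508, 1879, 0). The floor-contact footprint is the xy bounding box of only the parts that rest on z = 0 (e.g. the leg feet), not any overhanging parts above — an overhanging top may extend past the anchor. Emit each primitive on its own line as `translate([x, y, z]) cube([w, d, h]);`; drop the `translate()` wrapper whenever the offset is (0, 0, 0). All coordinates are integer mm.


translate([118, 390, 0]) cube([1390, 1489, 97]);


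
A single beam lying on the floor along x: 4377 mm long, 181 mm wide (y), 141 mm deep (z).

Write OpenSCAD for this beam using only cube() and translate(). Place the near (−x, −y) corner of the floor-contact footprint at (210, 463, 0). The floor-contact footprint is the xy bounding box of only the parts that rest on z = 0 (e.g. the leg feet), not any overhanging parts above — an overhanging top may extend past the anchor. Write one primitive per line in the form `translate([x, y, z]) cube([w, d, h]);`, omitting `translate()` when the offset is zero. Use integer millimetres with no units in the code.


translate([210, 463, 0]) cube([4377, 181, 141]);


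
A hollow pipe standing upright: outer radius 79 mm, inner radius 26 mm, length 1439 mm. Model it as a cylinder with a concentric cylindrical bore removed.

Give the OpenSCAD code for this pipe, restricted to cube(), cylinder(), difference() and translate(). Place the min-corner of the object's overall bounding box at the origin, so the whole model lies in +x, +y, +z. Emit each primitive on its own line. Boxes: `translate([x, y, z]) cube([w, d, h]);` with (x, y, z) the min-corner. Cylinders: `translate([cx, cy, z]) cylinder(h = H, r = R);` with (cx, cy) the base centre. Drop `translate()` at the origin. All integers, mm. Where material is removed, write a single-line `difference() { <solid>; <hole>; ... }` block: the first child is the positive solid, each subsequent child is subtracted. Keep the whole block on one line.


difference() { translate([79, 79, 0]) cylinder(h = 1439, r = 79); translate([79, 79, 0]) cylinder(h = 1439, r = 26); }


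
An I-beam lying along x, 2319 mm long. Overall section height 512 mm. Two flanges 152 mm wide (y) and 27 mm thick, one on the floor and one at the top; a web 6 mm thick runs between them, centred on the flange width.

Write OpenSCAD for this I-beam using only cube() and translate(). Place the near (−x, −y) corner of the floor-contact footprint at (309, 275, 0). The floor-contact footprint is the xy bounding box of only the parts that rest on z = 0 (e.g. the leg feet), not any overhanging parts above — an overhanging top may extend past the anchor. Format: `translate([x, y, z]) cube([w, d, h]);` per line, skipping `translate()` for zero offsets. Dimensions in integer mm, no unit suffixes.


translate([309, 275, 0]) cube([2319, 152, 27]);
translate([309, 348, 27]) cube([2319, 6, 458]);
translate([309, 275, 485]) cube([2319, 152, 27]);


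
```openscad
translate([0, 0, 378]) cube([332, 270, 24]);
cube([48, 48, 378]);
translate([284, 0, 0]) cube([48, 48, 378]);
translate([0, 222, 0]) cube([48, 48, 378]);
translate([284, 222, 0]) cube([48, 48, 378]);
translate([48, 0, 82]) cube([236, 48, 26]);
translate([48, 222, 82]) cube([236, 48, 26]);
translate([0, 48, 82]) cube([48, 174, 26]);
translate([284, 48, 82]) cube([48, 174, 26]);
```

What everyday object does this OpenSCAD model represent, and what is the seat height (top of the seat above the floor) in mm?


A stool. The seat height is 402 mm.

A 332×270×24 slab at z = 378 on four corner posts — a stool. The seat top is 378 + 24 = 402 mm.


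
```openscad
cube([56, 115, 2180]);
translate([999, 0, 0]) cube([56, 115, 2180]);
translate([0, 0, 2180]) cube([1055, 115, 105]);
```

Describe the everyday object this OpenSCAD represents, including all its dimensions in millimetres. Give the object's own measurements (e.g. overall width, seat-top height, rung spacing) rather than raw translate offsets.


A door frame. The clear opening is 943 mm wide and 2180 mm high. Two 56 mm wide jambs, 115 mm deep, stand either side of the opening from the floor to the top of the opening. A 105 mm thick head sits across the top of both jambs, spanning the full outside width of the frame.


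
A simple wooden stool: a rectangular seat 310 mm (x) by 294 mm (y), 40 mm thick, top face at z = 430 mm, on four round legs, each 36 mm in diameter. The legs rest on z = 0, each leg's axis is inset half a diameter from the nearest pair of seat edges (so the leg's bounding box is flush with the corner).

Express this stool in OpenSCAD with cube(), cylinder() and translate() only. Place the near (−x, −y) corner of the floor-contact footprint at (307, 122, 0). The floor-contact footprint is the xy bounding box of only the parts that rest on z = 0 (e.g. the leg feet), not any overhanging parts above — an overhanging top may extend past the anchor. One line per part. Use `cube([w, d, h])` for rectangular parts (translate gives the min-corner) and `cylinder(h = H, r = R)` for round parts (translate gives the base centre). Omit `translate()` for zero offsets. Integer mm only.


translate([307, 122, 390]) cube([310, 294, 40]);
translate([325, 140, 0]) cylinder(h = 390, r = 18);
translate([599, 140, 0]) cylinder(h = 390, r = 18);
translate([325, 398, 0]) cylinder(h = 390, r = 18);
translate([599, 398, 0]) cylinder(h = 390, r = 18);


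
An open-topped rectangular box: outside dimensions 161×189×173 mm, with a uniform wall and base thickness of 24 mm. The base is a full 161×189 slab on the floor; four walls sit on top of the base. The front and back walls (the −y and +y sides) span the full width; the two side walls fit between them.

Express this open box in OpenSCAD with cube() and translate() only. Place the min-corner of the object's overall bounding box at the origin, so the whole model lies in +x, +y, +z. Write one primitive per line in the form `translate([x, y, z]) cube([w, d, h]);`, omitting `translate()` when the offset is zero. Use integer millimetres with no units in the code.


cube([161, 189, 24]);
translate([0, 0, 24]) cube([161, 24, 149]);
translate([0, 165, 24]) cube([161, 24, 149]);
translate([0, 24, 24]) cube([24, 141, 149]);
translate([137, 24, 24]) cube([24, 141, 149]);


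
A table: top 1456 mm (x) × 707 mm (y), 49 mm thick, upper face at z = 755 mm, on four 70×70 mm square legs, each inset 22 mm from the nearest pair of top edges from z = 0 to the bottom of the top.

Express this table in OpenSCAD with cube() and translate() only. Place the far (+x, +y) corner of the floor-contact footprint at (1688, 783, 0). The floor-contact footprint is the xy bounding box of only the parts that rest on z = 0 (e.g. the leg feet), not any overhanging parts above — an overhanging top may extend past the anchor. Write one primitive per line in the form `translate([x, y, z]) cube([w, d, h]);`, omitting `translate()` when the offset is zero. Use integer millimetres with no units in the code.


translate([254, 98, 706]) cube([1456, 707, 49]);
translate([276, 120, 0]) cube([70, 70, 706]);
translate([1618, 120, 0]) cube([70, 70, 706]);
translate([276, 713, 0]) cube([70, 70, 706]);
translate([1618, 713, 0]) cube([70, 70, 706]);


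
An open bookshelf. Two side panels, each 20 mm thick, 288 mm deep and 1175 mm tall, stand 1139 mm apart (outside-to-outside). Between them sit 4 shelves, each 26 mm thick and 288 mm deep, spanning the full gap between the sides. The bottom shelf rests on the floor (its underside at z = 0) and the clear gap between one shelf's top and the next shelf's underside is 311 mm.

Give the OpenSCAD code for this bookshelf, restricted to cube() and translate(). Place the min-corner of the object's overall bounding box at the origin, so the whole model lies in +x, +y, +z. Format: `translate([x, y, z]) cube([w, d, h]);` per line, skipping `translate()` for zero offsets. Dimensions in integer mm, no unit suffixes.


cube([20, 288, 1175]);
translate([1119, 0, 0]) cube([20, 288, 1175]);
translate([20, 0, 0]) cube([1099, 288, 26]);
translate([20, 0, 337]) cube([1099, 288, 26]);
translate([20, 0, 674]) cube([1099, 288, 26]);
translate([20, 0, 1011]) cube([1099, 288, 26]);


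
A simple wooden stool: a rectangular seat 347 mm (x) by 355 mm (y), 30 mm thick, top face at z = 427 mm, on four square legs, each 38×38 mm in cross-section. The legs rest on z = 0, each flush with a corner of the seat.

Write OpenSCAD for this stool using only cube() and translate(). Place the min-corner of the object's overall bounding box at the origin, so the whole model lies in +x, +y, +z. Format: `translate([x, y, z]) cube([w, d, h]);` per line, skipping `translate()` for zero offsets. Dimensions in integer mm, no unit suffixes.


translate([0, 0, 397]) cube([347, 355, 30]);
cube([38, 38, 397]);
translate([309, 0, 0]) cube([38, 38, 397]);
translate([0, 317, 0]) cube([38, 38, 397]);
translate([309, 317, 0]) cube([38, 38, 397]);


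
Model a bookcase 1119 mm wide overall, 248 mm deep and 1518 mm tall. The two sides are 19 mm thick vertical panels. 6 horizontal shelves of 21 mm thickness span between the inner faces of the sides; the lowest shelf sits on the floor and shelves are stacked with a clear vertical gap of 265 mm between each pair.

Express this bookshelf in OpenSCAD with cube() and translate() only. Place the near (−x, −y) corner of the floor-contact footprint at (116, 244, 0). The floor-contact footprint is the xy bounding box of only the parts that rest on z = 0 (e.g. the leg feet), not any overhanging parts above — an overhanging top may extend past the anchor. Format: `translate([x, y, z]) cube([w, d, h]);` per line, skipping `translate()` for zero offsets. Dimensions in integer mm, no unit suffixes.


translate([116, 244, 0]) cube([19, 248, 1518]);
translate([1216, 244, 0]) cube([19, 248, 1518]);
translate([135, 244, 0]) cube([1081, 248, 21]);
translate([135, 244, 286]) cube([1081, 248, 21]);
translate([135, 244, 572]) cube([1081, 248, 21]);
translate([135, 244, 858]) cube([1081, 248, 21]);
translate([135, 244, 1144]) cube([1081, 248, 21]);
translate([135, 244, 1430]) cube([1081, 248, 21]);


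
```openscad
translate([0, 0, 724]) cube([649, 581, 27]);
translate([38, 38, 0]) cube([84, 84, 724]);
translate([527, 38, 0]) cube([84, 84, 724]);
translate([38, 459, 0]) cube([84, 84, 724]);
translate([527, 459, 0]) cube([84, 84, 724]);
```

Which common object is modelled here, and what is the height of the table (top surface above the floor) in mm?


A table. The table height is 751 mm.

A 649×581×27 slab sits at z = 724 on four 84 mm square posts — a table. The top surface is at 724 + 27 = 751 mm.


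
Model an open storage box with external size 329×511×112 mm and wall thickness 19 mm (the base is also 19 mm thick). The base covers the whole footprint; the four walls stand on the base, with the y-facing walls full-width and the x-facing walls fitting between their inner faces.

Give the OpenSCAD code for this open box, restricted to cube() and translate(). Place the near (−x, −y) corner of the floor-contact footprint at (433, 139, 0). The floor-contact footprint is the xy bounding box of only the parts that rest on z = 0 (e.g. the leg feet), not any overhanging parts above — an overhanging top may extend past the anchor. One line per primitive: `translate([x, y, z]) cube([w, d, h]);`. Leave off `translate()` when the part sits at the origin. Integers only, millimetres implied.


translate([433, 139, 0]) cube([329, 511, 19]);
translate([433, 139, 19]) cube([329, 19, 93]);
translate([433, 631, 19]) cube([329, 19, 93]);
translate([433, 158, 19]) cube([19, 473, 93]);
translate([743, 158, 19]) cube([19, 473, 93]);


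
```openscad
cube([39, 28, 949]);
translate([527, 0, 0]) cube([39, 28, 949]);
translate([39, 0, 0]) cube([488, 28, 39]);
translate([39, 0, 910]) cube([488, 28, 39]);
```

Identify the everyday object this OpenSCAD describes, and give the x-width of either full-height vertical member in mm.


A picture frame. The border width is 39 mm.

Four thin pieces enclosing a rectangular opening — a picture frame. The two full-height stiles are 949 mm tall; the top rail sits at z = 910 and is 39 mm tall, so the border above the opening is 949 − 910 = 39 mm, matching the stile x-width.


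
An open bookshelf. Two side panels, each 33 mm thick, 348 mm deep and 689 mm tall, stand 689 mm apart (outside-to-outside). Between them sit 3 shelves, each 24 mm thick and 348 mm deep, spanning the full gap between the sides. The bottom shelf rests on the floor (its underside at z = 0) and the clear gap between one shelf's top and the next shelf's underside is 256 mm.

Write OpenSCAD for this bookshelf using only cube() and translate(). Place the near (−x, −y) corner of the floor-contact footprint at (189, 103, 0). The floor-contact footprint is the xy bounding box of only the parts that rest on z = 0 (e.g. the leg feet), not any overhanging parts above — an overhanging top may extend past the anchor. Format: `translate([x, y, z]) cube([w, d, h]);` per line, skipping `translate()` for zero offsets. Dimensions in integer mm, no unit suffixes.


translate([189, 103, 0]) cube([33, 348, 689]);
translate([845, 103, 0]) cube([33, 348, 689]);
translate([222, 103, 0]) cube([623, 348, 24]);
translate([222, 103, 280]) cube([623, 348, 24]);
translate([222, 103, 560]) cube([623, 348, 24]);


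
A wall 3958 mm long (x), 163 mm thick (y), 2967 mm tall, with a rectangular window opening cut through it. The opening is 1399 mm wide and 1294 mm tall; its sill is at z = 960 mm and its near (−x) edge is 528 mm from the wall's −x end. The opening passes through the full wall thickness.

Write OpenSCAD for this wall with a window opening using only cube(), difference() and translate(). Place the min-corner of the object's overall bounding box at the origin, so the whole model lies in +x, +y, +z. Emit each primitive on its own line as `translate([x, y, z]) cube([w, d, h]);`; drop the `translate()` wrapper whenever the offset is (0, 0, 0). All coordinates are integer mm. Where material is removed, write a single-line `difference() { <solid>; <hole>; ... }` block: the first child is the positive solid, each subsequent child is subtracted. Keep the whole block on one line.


difference() { cube([3958, 163, 2967]); translate([528, 0, 960]) cube([1399, 163, 1294]); }


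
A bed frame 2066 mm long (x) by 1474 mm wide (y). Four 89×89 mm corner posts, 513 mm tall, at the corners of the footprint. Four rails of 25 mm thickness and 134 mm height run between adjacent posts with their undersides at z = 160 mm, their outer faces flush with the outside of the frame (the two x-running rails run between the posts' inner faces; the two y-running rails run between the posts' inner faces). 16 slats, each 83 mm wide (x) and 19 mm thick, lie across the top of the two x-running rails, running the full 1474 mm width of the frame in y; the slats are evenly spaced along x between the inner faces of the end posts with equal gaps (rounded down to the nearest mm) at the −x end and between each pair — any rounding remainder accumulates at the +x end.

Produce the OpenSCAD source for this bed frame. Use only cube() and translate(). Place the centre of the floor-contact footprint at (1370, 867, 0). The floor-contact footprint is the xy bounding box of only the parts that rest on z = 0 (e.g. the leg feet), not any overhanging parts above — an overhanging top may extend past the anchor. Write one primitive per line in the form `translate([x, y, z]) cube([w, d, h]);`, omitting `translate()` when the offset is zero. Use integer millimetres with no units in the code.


translate([337, 130, 0]) cube([89, 89, 513]);
translate([337, 1515, 0]) cube([89, 89, 513]);
translate([2314, 130, 0]) cube([89, 89, 513]);
translate([2314, 1515, 0]) cube([89, 89, 513]);
translate([426, 130, 160]) cube([1888, 25, 134]);
translate([426, 1579, 160]) cube([1888, 25, 134]);
translate([337, 219, 160]) cube([25, 1296, 134]);
translate([2378, 219, 160]) cube([25, 1296, 134]);
translate([458, 130, 294]) cube([83, 1474, 19]);
translate([573, 130, 294]) cube([83, 1474, 19]);
translate([688, 130, 294]) cube([83, 1474, 19]);
translate([803, 130, 294]) cube([83, 1474, 19]);
translate([918, 130, 294]) cube([83, 1474, 19]);
translate([1033, 130, 294]) cube([83, 1474, 19]);
translate([1148, 130, 294]) cube([83, 1474, 19]);
translate([1263, 130, 294]) cube([83, 1474, 19]);
translate([1378, 130, 294]) cube([83, 1474, 19]);
translate([1493, 130, 294]) cube([83, 1474, 19]);
translate([1608, 130, 294]) cube([83, 1474, 19]);
translate([1723, 130, 294]) cube([83, 1474, 19]);
translate([1838, 130, 294]) cube([83, 1474, 19]);
translate([1953, 130, 294]) cube([83, 1474, 19]);
translate([2068, 130, 294]) cube([83, 1474, 19]);
translate([2183, 130, 294]) cube([83, 1474, 19]);


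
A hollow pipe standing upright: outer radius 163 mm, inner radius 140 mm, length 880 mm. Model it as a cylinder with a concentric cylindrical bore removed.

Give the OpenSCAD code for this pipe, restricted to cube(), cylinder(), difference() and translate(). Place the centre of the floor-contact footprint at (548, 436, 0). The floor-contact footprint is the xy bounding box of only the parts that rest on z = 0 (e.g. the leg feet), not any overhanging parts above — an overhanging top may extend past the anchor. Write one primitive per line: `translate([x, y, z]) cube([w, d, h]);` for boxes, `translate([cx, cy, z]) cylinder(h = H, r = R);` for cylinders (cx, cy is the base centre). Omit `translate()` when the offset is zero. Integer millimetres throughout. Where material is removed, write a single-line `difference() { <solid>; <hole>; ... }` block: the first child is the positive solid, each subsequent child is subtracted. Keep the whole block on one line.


difference() { translate([548, 436, 0]) cylinder(h = 880, r = 163); translate([548, 436, 0]) cylinder(h = 880, r = 140); }


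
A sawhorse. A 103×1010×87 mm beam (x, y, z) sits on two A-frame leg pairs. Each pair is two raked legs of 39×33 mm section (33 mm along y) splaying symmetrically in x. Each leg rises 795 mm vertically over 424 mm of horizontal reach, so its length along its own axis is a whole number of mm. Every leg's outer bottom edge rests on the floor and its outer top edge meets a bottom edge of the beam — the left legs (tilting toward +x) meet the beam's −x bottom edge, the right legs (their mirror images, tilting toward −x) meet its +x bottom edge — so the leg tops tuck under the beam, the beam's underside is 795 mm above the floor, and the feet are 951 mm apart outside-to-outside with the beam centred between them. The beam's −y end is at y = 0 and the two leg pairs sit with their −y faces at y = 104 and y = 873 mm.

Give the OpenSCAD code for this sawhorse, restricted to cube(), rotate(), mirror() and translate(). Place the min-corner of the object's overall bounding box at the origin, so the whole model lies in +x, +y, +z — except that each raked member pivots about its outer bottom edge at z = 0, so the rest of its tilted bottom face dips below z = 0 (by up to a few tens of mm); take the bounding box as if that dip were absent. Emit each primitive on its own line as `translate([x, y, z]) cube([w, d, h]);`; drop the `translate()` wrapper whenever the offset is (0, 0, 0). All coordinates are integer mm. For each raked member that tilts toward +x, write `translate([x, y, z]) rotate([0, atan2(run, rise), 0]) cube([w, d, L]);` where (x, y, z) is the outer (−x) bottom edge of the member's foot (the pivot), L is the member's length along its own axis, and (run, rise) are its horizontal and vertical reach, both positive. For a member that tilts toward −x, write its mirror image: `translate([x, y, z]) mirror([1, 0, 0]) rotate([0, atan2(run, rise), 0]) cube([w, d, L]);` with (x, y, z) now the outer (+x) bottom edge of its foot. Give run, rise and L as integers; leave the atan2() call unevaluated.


translate([424, 0, 795]) cube([103, 1010, 87]);
translate([0, 104, 0]) rotate([0, atan2(424, 795), 0]) cube([39, 33, 901]);
translate([951, 104, 0]) mirror([1, 0, 0]) rotate([0, atan2(424, 795), 0]) cube([39, 33, 901]);
translate([0, 873, 0]) rotate([0, atan2(424, 795), 0]) cube([39, 33, 901]);
translate([951, 873, 0]) mirror([1, 0, 0]) rotate([0, atan2(424, 795), 0]) cube([39, 33, 901]);
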